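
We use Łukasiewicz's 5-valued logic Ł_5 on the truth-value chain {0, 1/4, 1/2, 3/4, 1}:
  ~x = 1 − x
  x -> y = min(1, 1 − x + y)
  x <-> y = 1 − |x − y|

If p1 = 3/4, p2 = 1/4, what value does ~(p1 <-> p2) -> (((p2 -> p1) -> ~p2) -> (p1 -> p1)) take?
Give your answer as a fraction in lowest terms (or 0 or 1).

p1 <-> p2 = 3/4 <-> 1/4 = 1/2
~(p1 <-> p2) = ~1/2 = 1/2
p2 -> p1 = 1/4 -> 3/4 = 1
~p2 = ~1/4 = 3/4
(p2 -> p1) -> ~p2 = 1 -> 3/4 = 3/4
p1 -> p1 = 3/4 -> 3/4 = 1
((p2 -> p1) -> ~p2) -> (p1 -> p1) = 3/4 -> 1 = 1
~(p1 <-> p2) -> (((p2 -> p1) -> ~p2) -> (p1 -> p1)) = 1/2 -> 1 = 1

1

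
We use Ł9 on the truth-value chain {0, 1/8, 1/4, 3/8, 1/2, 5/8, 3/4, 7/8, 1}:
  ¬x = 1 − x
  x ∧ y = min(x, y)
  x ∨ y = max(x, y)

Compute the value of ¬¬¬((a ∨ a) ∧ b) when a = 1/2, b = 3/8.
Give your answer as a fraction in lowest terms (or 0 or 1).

5/8

a ∨ a = 1/2 ∨ 1/2 = 1/2
(a ∨ a) ∧ b = 1/2 ∧ 3/8 = 3/8
¬((a ∨ a) ∧ b) = ¬3/8 = 5/8
¬¬((a ∨ a) ∧ b) = ¬5/8 = 3/8
¬¬¬((a ∨ a) ∧ b) = ¬3/8 = 5/8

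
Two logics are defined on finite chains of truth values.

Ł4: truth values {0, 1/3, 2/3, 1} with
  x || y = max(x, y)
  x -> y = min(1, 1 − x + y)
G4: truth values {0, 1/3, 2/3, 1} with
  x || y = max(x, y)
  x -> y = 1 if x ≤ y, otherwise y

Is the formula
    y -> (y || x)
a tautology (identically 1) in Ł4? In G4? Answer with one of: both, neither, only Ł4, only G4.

In Ł4: every assignment gives 1 — tautology.
In G4: every assignment gives 1 — tautology.

both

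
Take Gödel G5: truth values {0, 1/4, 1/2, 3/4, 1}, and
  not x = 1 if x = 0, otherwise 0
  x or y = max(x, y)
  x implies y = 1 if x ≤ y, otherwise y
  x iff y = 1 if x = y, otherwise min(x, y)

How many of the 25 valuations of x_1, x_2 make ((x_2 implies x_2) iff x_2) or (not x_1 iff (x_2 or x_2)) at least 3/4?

14

value 1: 9 assignments (counts)
value 3/4: 5 assignments (counts)
value 1/2: 5 assignments
value 1/4: 5 assignments
value 0: 1 assignment
So 14 of the 25 assignments meet the threshold.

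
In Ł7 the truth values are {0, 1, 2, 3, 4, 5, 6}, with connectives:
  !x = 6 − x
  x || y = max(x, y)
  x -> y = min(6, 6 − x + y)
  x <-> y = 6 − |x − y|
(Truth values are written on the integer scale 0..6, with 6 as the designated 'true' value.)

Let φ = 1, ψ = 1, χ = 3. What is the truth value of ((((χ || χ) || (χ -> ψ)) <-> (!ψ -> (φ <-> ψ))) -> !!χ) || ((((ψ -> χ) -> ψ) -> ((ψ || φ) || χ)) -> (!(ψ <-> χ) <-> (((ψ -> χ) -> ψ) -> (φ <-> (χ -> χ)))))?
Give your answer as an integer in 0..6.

χ || χ = 3 || 3 = 3
χ -> ψ = 3 -> 1 = 4
(χ || χ) || (χ -> ψ) = 3 || 4 = 4
!ψ = !1 = 5
φ <-> ψ = 1 <-> 1 = 6
!ψ -> (φ <-> ψ) = 5 -> 6 = 6
((χ || χ) || (χ -> ψ)) <-> (!ψ -> (φ <-> ψ)) = 4 <-> 6 = 4
!χ = !3 = 3
!!χ = !3 = 3
(((χ || χ) || (χ -> ψ)) <-> (!ψ -> (φ <-> ψ))) -> !!χ = 4 -> 3 = 5
ψ -> χ = 1 -> 3 = 6
(ψ -> χ) -> ψ = 6 -> 1 = 1
ψ || φ = 1 || 1 = 1
(ψ || φ) || χ = 1 || 3 = 3
((ψ -> χ) -> ψ) -> ((ψ || φ) || χ) = 1 -> 3 = 6
ψ <-> χ = 1 <-> 3 = 4
!(ψ <-> χ) = !4 = 2
ψ -> χ = 1 -> 3 = 6
(ψ -> χ) -> ψ = 6 -> 1 = 1
χ -> χ = 3 -> 3 = 6
φ <-> (χ -> χ) = 1 <-> 6 = 1
((ψ -> χ) -> ψ) -> (φ <-> (χ -> χ)) = 1 -> 1 = 6
!(ψ <-> χ) <-> (((ψ -> χ) -> ψ) -> (φ <-> (χ -> χ))) = 2 <-> 6 = 2
(((ψ -> χ) -> ψ) -> ((ψ || φ) || χ)) -> (!(ψ <-> χ) <-> (((ψ -> χ) -> ψ) -> (φ <-> (χ -> χ)))) = 6 -> 2 = 2
((((χ || χ) || (χ -> ψ)) <-> (!ψ -> (φ <-> ψ))) -> !!χ) || ((((ψ -> χ) -> ψ) -> ((ψ || φ) || χ)) -> (!(ψ <-> χ) <-> (((ψ -> χ) -> ψ) -> (φ <-> (χ -> χ))))) = 5 || 2 = 5

5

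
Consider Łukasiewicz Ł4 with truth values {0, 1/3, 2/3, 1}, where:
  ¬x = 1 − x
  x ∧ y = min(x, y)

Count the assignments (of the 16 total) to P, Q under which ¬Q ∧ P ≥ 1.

P = 0, Q = 0 ↦ 0  <
P = 0, Q = 1/3 ↦ 0  <
P = 0, Q = 2/3 ↦ 0  <
P = 0, Q = 1 ↦ 0  <
P = 1/3, Q = 0 ↦ 1/3  <
P = 1/3, Q = 1/3 ↦ 1/3  <
P = 1/3, Q = 2/3 ↦ 1/3  <
P = 1/3, Q = 1 ↦ 0  <
P = 2/3, Q = 0 ↦ 2/3  <
P = 2/3, Q = 1/3 ↦ 2/3  <
P = 2/3, Q = 2/3 ↦ 1/3  <
P = 2/3, Q = 1 ↦ 0  <
P = 1, Q = 0 ↦ 1  ≥
P = 1, Q = 1/3 ↦ 2/3  <
P = 1, Q = 2/3 ↦ 1/3  <
P = 1, Q = 1 ↦ 0  <
So 1 of the 16 assignments meets the threshold.

1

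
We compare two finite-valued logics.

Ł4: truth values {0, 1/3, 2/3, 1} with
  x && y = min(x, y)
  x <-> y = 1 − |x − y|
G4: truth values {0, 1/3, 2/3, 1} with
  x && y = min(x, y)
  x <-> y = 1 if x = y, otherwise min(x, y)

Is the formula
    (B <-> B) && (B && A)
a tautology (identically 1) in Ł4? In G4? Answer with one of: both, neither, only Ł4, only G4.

In Ł4: at A = 0, B = 0 the value is 0 — not a tautology.
In G4: at A = 0, B = 0 the value is 0 — not a tautology.

neither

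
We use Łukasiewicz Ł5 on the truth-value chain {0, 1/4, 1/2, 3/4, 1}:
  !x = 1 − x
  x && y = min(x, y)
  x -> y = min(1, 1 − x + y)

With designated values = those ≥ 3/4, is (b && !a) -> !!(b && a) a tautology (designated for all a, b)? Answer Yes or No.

Counterexample: take a = 0, b = 1/2.
!a = !0 = 1
b && !a = 1/2 && 1 = 1/2
b && a = 1/2 && 0 = 0
!(b && a) = !0 = 1
!!(b && a) = !1 = 0
(b && !a) -> !!(b && a) = 1/2 -> 0 = 1/2
This gives 1/2, which is below 3/4.

No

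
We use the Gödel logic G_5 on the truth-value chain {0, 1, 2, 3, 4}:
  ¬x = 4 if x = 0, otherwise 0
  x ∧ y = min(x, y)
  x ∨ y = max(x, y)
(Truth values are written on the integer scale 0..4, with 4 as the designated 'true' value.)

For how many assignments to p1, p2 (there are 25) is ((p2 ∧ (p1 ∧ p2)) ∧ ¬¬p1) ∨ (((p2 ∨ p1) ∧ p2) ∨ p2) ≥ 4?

5

value 4: 5 assignments (counts)
value 3: 5 assignments
value 2: 5 assignments
value 1: 5 assignments
value 0: 5 assignments
So 5 of the 25 assignments meet the threshold.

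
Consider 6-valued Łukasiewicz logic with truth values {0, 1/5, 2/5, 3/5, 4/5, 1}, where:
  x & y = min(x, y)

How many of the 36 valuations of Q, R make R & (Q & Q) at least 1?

value 1: 1 assignment (counts)
value 4/5: 3 assignments
value 3/5: 5 assignments
value 2/5: 7 assignments
value 1/5: 9 assignments
value 0: 11 assignments
So 1 of the 36 assignments meets the threshold.

1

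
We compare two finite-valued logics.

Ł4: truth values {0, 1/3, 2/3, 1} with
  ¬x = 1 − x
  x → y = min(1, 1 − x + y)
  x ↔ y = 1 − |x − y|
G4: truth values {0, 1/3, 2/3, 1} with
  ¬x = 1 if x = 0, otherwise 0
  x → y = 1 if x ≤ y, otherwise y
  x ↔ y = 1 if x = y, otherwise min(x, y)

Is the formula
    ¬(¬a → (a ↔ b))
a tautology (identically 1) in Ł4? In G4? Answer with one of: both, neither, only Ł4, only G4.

neither

In Ł4: at a = 0, b = 0 the value is 0 — not a tautology.
In G4: at a = 0, b = 0 the value is 0 — not a tautology.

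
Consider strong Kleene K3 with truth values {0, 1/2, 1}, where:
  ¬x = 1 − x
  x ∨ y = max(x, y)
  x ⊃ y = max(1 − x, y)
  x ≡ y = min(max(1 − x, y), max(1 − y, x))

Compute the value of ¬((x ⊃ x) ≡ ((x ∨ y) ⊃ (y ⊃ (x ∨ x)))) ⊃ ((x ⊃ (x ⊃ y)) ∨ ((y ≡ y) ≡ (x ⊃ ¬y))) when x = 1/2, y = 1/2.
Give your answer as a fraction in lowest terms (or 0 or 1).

x ⊃ x = 1/2 ⊃ 1/2 = 1/2
x ∨ y = 1/2 ∨ 1/2 = 1/2
x ∨ x = 1/2 ∨ 1/2 = 1/2
y ⊃ (x ∨ x) = 1/2 ⊃ 1/2 = 1/2
(x ∨ y) ⊃ (y ⊃ (x ∨ x)) = 1/2 ⊃ 1/2 = 1/2
(x ⊃ x) ≡ ((x ∨ y) ⊃ (y ⊃ (x ∨ x))) = 1/2 ≡ 1/2 = 1/2
¬((x ⊃ x) ≡ ((x ∨ y) ⊃ (y ⊃ (x ∨ x)))) = ¬1/2 = 1/2
x ⊃ y = 1/2 ⊃ 1/2 = 1/2
x ⊃ (x ⊃ y) = 1/2 ⊃ 1/2 = 1/2
y ≡ y = 1/2 ≡ 1/2 = 1/2
¬y = ¬1/2 = 1/2
x ⊃ ¬y = 1/2 ⊃ 1/2 = 1/2
(y ≡ y) ≡ (x ⊃ ¬y) = 1/2 ≡ 1/2 = 1/2
(x ⊃ (x ⊃ y)) ∨ ((y ≡ y) ≡ (x ⊃ ¬y)) = 1/2 ∨ 1/2 = 1/2
¬((x ⊃ x) ≡ ((x ∨ y) ⊃ (y ⊃ (x ∨ x)))) ⊃ ((x ⊃ (x ⊃ y)) ∨ ((y ≡ y) ≡ (x ⊃ ¬y))) = 1/2 ⊃ 1/2 = 1/2

1/2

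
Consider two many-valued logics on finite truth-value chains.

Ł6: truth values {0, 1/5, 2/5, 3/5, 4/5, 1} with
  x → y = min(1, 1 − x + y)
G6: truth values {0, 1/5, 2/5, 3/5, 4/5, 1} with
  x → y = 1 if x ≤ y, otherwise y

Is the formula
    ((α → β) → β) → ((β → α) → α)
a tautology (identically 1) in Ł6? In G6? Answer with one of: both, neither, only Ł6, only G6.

only Ł6

In Ł6: every assignment gives 1 — tautology.
In G6: at α = 1/5, β = 0 the value is 1/5 — not a tautology.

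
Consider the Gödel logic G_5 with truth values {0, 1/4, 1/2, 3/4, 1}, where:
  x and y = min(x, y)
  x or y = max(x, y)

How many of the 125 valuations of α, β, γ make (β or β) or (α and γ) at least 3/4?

62

value 1: 29 assignments (counts)
value 3/4: 33 assignments (counts)
value 1/2: 31 assignments
value 1/4: 23 assignments
value 0: 9 assignments
So 62 of the 125 assignments meet the threshold.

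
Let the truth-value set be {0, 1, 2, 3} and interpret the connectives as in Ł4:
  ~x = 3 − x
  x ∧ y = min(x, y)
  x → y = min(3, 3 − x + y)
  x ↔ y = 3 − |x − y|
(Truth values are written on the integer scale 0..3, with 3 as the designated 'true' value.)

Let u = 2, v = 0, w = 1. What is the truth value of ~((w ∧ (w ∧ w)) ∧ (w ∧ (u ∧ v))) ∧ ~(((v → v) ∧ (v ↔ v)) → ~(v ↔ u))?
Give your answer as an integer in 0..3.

1

w ∧ w = 1 ∧ 1 = 1
w ∧ (w ∧ w) = 1 ∧ 1 = 1
u ∧ v = 2 ∧ 0 = 0
w ∧ (u ∧ v) = 1 ∧ 0 = 0
(w ∧ (w ∧ w)) ∧ (w ∧ (u ∧ v)) = 1 ∧ 0 = 0
~((w ∧ (w ∧ w)) ∧ (w ∧ (u ∧ v))) = ~0 = 3
v → v = 0 → 0 = 3
v ↔ v = 0 ↔ 0 = 3
(v → v) ∧ (v ↔ v) = 3 ∧ 3 = 3
v ↔ u = 0 ↔ 2 = 1
~(v ↔ u) = ~1 = 2
((v → v) ∧ (v ↔ v)) → ~(v ↔ u) = 3 → 2 = 2
~(((v → v) ∧ (v ↔ v)) → ~(v ↔ u)) = ~2 = 1
~((w ∧ (w ∧ w)) ∧ (w ∧ (u ∧ v))) ∧ ~(((v → v) ∧ (v ↔ v)) → ~(v ↔ u)) = 3 ∧ 1 = 1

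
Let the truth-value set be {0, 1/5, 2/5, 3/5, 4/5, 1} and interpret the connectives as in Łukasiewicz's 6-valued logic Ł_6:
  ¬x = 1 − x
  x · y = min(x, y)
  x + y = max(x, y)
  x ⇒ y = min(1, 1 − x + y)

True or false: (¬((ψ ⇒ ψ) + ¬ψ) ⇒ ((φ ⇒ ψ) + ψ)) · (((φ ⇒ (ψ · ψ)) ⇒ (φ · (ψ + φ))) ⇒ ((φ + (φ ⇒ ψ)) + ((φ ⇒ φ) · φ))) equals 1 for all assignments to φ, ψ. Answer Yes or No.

No

Counterexample: take φ = 2/5, ψ = 0.
ψ ⇒ ψ = 0 ⇒ 0 = 1
¬ψ = ¬0 = 1
(ψ ⇒ ψ) + ¬ψ = 1 + 1 = 1
¬((ψ ⇒ ψ) + ¬ψ) = ¬1 = 0
φ ⇒ ψ = 2/5 ⇒ 0 = 3/5
(φ ⇒ ψ) + ψ = 3/5 + 0 = 3/5
¬((ψ ⇒ ψ) + ¬ψ) ⇒ ((φ ⇒ ψ) + ψ) = 0 ⇒ 3/5 = 1
ψ · ψ = 0 · 0 = 0
φ ⇒ (ψ · ψ) = 2/5 ⇒ 0 = 3/5
ψ + φ = 0 + 2/5 = 2/5
φ · (ψ + φ) = 2/5 · 2/5 = 2/5
(φ ⇒ (ψ · ψ)) ⇒ (φ · (ψ + φ)) = 3/5 ⇒ 2/5 = 4/5
φ ⇒ ψ = 2/5 ⇒ 0 = 3/5
φ + (φ ⇒ ψ) = 2/5 + 3/5 = 3/5
φ ⇒ φ = 2/5 ⇒ 2/5 = 1
(φ ⇒ φ) · φ = 1 · 2/5 = 2/5
(φ + (φ ⇒ ψ)) + ((φ ⇒ φ) · φ) = 3/5 + 2/5 = 3/5
((φ ⇒ (ψ · ψ)) ⇒ (φ · (ψ + φ))) ⇒ ((φ + (φ ⇒ ψ)) + ((φ ⇒ φ) · φ)) = 4/5 ⇒ 3/5 = 4/5
(¬((ψ ⇒ ψ) + ¬ψ) ⇒ ((φ ⇒ ψ) + ψ)) · (((φ ⇒ (ψ · ψ)) ⇒ (φ · (ψ + φ))) ⇒ ((φ + (φ ⇒ ψ)) + ((φ ⇒ φ) · φ))) = 1 · 4/5 = 4/5
This gives 4/5 ≠ 1.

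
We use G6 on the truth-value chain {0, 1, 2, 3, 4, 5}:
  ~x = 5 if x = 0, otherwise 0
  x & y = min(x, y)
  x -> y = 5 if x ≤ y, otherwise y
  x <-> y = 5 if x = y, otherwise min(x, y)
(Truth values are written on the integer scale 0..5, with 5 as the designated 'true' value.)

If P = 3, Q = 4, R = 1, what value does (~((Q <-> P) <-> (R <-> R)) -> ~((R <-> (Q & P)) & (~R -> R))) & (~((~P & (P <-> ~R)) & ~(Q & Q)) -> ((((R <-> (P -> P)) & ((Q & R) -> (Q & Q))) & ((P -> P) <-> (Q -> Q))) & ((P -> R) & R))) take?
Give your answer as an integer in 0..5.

Q <-> P = 4 <-> 3 = 3
R <-> R = 1 <-> 1 = 5
(Q <-> P) <-> (R <-> R) = 3 <-> 5 = 3
~((Q <-> P) <-> (R <-> R)) = ~3 = 0
Q & P = 4 & 3 = 3
R <-> (Q & P) = 1 <-> 3 = 1
~R = ~1 = 0
~R -> R = 0 -> 1 = 5
(R <-> (Q & P)) & (~R -> R) = 1 & 5 = 1
~((R <-> (Q & P)) & (~R -> R)) = ~1 = 0
~((Q <-> P) <-> (R <-> R)) -> ~((R <-> (Q & P)) & (~R -> R)) = 0 -> 0 = 5
~P = ~3 = 0
~R = ~1 = 0
P <-> ~R = 3 <-> 0 = 0
~P & (P <-> ~R) = 0 & 0 = 0
Q & Q = 4 & 4 = 4
~(Q & Q) = ~4 = 0
(~P & (P <-> ~R)) & ~(Q & Q) = 0 & 0 = 0
~((~P & (P <-> ~R)) & ~(Q & Q)) = ~0 = 5
P -> P = 3 -> 3 = 5
R <-> (P -> P) = 1 <-> 5 = 1
Q & R = 4 & 1 = 1
Q & Q = 4 & 4 = 4
(Q & R) -> (Q & Q) = 1 -> 4 = 5
(R <-> (P -> P)) & ((Q & R) -> (Q & Q)) = 1 & 5 = 1
P -> P = 3 -> 3 = 5
Q -> Q = 4 -> 4 = 5
(P -> P) <-> (Q -> Q) = 5 <-> 5 = 5
((R <-> (P -> P)) & ((Q & R) -> (Q & Q))) & ((P -> P) <-> (Q -> Q)) = 1 & 5 = 1
P -> R = 3 -> 1 = 1
(P -> R) & R = 1 & 1 = 1
(((R <-> (P -> P)) & ((Q & R) -> (Q & Q))) & ((P -> P) <-> (Q -> Q))) & ((P -> R) & R) = 1 & 1 = 1
~((~P & (P <-> ~R)) & ~(Q & Q)) -> ((((R <-> (P -> P)) & ((Q & R) -> (Q & Q))) & ((P -> P) <-> (Q -> Q))) & ((P -> R) & R)) = 5 -> 1 = 1
(~((Q <-> P) <-> (R <-> R)) -> ~((R <-> (Q & P)) & (~R -> R))) & (~((~P & (P <-> ~R)) & ~(Q & Q)) -> ((((R <-> (P -> P)) & ((Q & R) -> (Q & Q))) & ((P -> P) <-> (Q -> Q))) & ((P -> R) & R))) = 5 & 1 = 1

1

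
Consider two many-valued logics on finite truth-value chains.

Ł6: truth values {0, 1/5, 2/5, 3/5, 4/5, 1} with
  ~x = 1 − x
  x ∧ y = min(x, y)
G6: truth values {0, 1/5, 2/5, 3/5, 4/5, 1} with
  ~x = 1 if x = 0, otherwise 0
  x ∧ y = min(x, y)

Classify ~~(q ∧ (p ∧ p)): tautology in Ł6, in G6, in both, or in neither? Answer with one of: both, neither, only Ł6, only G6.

In Ł6: at p = 0, q = 0 the value is 0 — not a tautology.
In G6: at p = 0, q = 0 the value is 0 — not a tautology.

neither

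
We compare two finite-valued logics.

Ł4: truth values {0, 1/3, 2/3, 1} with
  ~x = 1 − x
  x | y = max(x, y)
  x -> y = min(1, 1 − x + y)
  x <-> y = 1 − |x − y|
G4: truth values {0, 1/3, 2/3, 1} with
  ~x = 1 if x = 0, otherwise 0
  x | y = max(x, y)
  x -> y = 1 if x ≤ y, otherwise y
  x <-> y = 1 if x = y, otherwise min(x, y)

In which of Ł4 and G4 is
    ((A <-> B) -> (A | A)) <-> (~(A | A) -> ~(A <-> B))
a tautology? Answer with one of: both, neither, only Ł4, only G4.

only Ł4

In Ł4: every assignment gives 1 — tautology.
In G4: at A = 1/3, B = 1/3 the value is 1/3 — not a tautology.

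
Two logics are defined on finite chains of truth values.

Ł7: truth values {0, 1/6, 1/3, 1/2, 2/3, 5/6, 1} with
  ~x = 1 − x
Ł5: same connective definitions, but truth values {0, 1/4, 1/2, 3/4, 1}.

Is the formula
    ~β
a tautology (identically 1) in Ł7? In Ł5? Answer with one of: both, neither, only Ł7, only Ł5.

In Ł7: at β = 1/6 the value is 5/6 — not a tautology.
In Ł5: at β = 1/4 the value is 3/4 — not a tautology.

neither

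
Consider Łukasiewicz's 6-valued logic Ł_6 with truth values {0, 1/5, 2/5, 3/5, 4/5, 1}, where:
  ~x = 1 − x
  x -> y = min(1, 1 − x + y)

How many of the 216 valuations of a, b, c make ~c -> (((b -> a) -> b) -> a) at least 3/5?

197

value 1: 168 assignments (counts)
value 4/5: 15 assignments (counts)
value 3/5: 14 assignments (counts)
value 2/5: 9 assignments
value 1/5: 7 assignments
value 0: 3 assignments
So 197 of the 216 assignments meet the threshold.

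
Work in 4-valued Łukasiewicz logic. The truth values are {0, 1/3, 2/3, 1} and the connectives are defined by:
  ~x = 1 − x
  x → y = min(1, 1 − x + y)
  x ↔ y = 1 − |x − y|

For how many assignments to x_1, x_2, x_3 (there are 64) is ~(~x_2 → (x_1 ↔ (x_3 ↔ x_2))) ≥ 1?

value 1: 2 assignments (counts)
value 2/3: 5 assignments
value 1/3: 11 assignments
value 0: 46 assignments
So 2 of the 64 assignments meet the threshold.

2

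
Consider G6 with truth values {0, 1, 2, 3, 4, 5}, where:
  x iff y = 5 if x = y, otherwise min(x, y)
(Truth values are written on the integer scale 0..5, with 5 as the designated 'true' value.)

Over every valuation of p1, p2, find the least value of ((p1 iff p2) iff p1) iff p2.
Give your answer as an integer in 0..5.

Take p1 = 0, p2 = 1:
p1 iff p2 = 0 iff 1 = 0
(p1 iff p2) iff p1 = 0 iff 0 = 5
((p1 iff p2) iff p1) iff p2 = 5 iff 1 = 1
No assignment yields a value below 1, so this is the minimum.

1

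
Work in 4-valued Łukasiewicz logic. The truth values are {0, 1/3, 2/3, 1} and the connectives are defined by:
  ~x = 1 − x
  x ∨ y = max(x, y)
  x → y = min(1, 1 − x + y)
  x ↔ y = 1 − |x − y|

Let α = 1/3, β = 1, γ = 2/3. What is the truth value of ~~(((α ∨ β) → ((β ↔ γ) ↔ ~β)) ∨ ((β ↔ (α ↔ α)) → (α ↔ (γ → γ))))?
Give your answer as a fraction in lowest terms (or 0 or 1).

1/3

α ∨ β = 1/3 ∨ 1 = 1
β ↔ γ = 1 ↔ 2/3 = 2/3
~β = ~1 = 0
(β ↔ γ) ↔ ~β = 2/3 ↔ 0 = 1/3
(α ∨ β) → ((β ↔ γ) ↔ ~β) = 1 → 1/3 = 1/3
α ↔ α = 1/3 ↔ 1/3 = 1
β ↔ (α ↔ α) = 1 ↔ 1 = 1
γ → γ = 2/3 → 2/3 = 1
α ↔ (γ → γ) = 1/3 ↔ 1 = 1/3
(β ↔ (α ↔ α)) → (α ↔ (γ → γ)) = 1 → 1/3 = 1/3
((α ∨ β) → ((β ↔ γ) ↔ ~β)) ∨ ((β ↔ (α ↔ α)) → (α ↔ (γ → γ))) = 1/3 ∨ 1/3 = 1/3
~(((α ∨ β) → ((β ↔ γ) ↔ ~β)) ∨ ((β ↔ (α ↔ α)) → (α ↔ (γ → γ)))) = ~1/3 = 2/3
~~(((α ∨ β) → ((β ↔ γ) ↔ ~β)) ∨ ((β ↔ (α ↔ α)) → (α ↔ (γ → γ)))) = ~2/3 = 1/3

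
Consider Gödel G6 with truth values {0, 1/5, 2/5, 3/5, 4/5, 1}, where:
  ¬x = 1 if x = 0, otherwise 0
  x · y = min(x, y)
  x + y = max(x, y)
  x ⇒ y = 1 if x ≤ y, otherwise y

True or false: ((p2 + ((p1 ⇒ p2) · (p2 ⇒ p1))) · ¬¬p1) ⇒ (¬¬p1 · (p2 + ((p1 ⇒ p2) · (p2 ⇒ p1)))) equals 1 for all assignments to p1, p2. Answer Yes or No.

At p1 = 1, p2 = 3/5, for instance:
p1 ⇒ p2 = 1 ⇒ 3/5 = 3/5
p2 ⇒ p1 = 3/5 ⇒ 1 = 1
(p1 ⇒ p2) · (p2 ⇒ p1) = 3/5 · 1 = 3/5
p2 + ((p1 ⇒ p2) · (p2 ⇒ p1)) = 3/5 + 3/5 = 3/5
¬p1 = ¬1 = 0
¬¬p1 = ¬0 = 1
(p2 + ((p1 ⇒ p2) · (p2 ⇒ p1))) · ¬¬p1 = 3/5 · 1 = 3/5
¬¬p1 · (p2 + ((p1 ⇒ p2) · (p2 ⇒ p1))) = 1 · 3/5 = 3/5
((p2 + ((p1 ⇒ p2) · (p2 ⇒ p1))) · ¬¬p1) ⇒ (¬¬p1 · (p2 + ((p1 ⇒ p2) · (p2 ⇒ p1)))) = 3/5 ⇒ 3/5 = 1
and checking the remaining 35 assignments likewise gives ≥ 1 in every case.

Yes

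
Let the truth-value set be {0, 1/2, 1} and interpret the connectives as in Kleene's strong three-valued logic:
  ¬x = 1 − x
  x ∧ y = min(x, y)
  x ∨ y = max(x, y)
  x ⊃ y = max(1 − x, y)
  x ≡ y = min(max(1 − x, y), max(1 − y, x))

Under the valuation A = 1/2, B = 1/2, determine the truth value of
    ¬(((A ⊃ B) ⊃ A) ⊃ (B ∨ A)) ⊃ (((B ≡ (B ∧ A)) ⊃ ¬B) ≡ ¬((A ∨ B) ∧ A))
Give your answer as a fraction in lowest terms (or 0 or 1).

A ⊃ B = 1/2 ⊃ 1/2 = 1/2
(A ⊃ B) ⊃ A = 1/2 ⊃ 1/2 = 1/2
B ∨ A = 1/2 ∨ 1/2 = 1/2
((A ⊃ B) ⊃ A) ⊃ (B ∨ A) = 1/2 ⊃ 1/2 = 1/2
¬(((A ⊃ B) ⊃ A) ⊃ (B ∨ A)) = ¬1/2 = 1/2
B ∧ A = 1/2 ∧ 1/2 = 1/2
B ≡ (B ∧ A) = 1/2 ≡ 1/2 = 1/2
¬B = ¬1/2 = 1/2
(B ≡ (B ∧ A)) ⊃ ¬B = 1/2 ⊃ 1/2 = 1/2
A ∨ B = 1/2 ∨ 1/2 = 1/2
(A ∨ B) ∧ A = 1/2 ∧ 1/2 = 1/2
¬((A ∨ B) ∧ A) = ¬1/2 = 1/2
((B ≡ (B ∧ A)) ⊃ ¬B) ≡ ¬((A ∨ B) ∧ A) = 1/2 ≡ 1/2 = 1/2
¬(((A ⊃ B) ⊃ A) ⊃ (B ∨ A)) ⊃ (((B ≡ (B ∧ A)) ⊃ ¬B) ≡ ¬((A ∨ B) ∧ A)) = 1/2 ⊃ 1/2 = 1/2

1/2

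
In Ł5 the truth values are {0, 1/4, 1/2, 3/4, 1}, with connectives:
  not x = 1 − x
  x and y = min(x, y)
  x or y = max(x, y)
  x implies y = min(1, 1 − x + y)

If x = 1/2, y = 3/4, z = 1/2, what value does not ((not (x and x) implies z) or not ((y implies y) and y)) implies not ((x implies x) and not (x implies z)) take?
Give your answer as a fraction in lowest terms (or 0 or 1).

1

x and x = 1/2 and 1/2 = 1/2
not (x and x) = not 1/2 = 1/2
not (x and x) implies z = 1/2 implies 1/2 = 1
y implies y = 3/4 implies 3/4 = 1
(y implies y) and y = 1 and 3/4 = 3/4
not ((y implies y) and y) = not 3/4 = 1/4
(not (x and x) implies z) or not ((y implies y) and y) = 1 or 1/4 = 1
not ((not (x and x) implies z) or not ((y implies y) and y)) = not 1 = 0
x implies x = 1/2 implies 1/2 = 1
x implies z = 1/2 implies 1/2 = 1
not (x implies z) = not 1 = 0
(x implies x) and not (x implies z) = 1 and 0 = 0
not ((x implies x) and not (x implies z)) = not 0 = 1
not ((not (x and x) implies z) or not ((y implies y) and y)) implies not ((x implies x) and not (x implies z)) = 0 implies 1 = 1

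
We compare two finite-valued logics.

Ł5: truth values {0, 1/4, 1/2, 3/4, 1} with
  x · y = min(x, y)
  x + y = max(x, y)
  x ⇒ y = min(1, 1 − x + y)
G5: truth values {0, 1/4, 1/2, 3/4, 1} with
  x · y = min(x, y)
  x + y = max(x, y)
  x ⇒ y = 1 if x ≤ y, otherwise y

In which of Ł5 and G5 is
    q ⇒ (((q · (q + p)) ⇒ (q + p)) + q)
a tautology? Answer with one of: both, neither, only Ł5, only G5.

both

In Ł5: every assignment gives 1 — tautology.
In G5: every assignment gives 1 — tautology.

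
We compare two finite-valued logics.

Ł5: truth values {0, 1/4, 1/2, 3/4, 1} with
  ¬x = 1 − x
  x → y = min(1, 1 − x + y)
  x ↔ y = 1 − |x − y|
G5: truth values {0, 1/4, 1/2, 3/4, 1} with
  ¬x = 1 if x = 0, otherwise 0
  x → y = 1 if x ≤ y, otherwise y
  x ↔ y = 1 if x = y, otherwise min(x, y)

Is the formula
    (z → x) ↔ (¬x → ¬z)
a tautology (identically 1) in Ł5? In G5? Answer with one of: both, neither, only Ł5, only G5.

In Ł5: every assignment gives 1 — tautology.
In G5: at x = 1/4, z = 1/2 the value is 1/4 — not a tautology.

only Ł5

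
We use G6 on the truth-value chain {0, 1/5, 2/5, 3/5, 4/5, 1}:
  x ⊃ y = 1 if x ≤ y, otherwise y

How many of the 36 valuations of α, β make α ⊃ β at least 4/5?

value 1: 21 assignments (counts)
value 4/5: 1 assignment (counts)
value 3/5: 2 assignments
value 2/5: 3 assignments
value 1/5: 4 assignments
value 0: 5 assignments
So 22 of the 36 assignments meet the threshold.

22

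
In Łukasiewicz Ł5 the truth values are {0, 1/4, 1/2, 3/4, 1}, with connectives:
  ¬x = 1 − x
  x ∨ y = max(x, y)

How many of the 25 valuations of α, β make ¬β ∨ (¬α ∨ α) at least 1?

value 1: 13 assignments (counts)
value 3/4: 9 assignments
value 1/2: 3 assignments
So 13 of the 25 assignments meet the threshold.

13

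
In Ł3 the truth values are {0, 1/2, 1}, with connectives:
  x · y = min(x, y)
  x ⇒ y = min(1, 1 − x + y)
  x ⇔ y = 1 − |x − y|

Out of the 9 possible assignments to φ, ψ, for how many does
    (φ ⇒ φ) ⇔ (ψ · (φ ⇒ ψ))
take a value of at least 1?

φ = 0, ψ = 0 ↦ 0  <
φ = 0, ψ = 1/2 ↦ 1/2  <
φ = 0, ψ = 1 ↦ 1  ≥
φ = 1/2, ψ = 0 ↦ 0  <
φ = 1/2, ψ = 1/2 ↦ 1/2  <
φ = 1/2, ψ = 1 ↦ 1  ≥
φ = 1, ψ = 0 ↦ 0  <
φ = 1, ψ = 1/2 ↦ 1/2  <
φ = 1, ψ = 1 ↦ 1  ≥
So 3 of the 9 assignments meet the threshold.

3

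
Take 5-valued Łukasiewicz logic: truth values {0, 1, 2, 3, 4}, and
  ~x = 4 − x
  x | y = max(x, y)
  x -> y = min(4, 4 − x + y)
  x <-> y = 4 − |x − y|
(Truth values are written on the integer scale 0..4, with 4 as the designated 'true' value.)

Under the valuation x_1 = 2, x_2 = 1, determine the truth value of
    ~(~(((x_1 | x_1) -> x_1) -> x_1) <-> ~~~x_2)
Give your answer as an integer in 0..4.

x_1 | x_1 = 2 | 2 = 2
(x_1 | x_1) -> x_1 = 2 -> 2 = 4
((x_1 | x_1) -> x_1) -> x_1 = 4 -> 2 = 2
~(((x_1 | x_1) -> x_1) -> x_1) = ~2 = 2
~x_2 = ~1 = 3
~~x_2 = ~3 = 1
~~~x_2 = ~1 = 3
~(((x_1 | x_1) -> x_1) -> x_1) <-> ~~~x_2 = 2 <-> 3 = 3
~(~(((x_1 | x_1) -> x_1) -> x_1) <-> ~~~x_2) = ~3 = 1

1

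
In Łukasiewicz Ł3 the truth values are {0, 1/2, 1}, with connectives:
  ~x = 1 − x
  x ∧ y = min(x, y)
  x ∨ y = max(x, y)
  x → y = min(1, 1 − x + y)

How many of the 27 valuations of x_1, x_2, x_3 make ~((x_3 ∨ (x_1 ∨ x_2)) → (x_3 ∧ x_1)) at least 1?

9

value 1: 9 assignments (counts)
value 1/2: 12 assignments
value 0: 6 assignments
So 9 of the 27 assignments meet the threshold.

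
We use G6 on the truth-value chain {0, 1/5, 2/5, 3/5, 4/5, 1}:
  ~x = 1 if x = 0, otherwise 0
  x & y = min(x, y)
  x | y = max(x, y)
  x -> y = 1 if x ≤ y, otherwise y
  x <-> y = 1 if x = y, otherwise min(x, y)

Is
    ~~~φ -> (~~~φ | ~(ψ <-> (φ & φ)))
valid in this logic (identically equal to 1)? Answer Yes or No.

At φ = 4/5, ψ = 0, for instance:
~φ = ~4/5 = 0
~~φ = ~0 = 1
~~~φ = ~1 = 0
φ & φ = 4/5 & 4/5 = 4/5
ψ <-> (φ & φ) = 0 <-> 4/5 = 0
~(ψ <-> (φ & φ)) = ~0 = 1
~~~φ | ~(ψ <-> (φ & φ)) = 0 | 1 = 1
~~~φ -> (~~~φ | ~(ψ <-> (φ & φ))) = 0 -> 1 = 1
and checking the remaining 35 assignments likewise gives ≥ 1 in every case.

Yes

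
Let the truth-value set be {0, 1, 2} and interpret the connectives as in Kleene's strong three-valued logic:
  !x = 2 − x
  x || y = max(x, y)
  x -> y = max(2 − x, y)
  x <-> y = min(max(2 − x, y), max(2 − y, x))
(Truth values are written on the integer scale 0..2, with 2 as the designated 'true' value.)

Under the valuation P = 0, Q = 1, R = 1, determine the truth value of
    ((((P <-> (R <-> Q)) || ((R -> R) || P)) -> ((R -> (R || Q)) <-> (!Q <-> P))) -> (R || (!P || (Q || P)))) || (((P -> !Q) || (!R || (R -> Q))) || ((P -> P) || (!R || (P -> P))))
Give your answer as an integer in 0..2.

2

R <-> Q = 1 <-> 1 = 1
P <-> (R <-> Q) = 0 <-> 1 = 1
R -> R = 1 -> 1 = 1
(R -> R) || P = 1 || 0 = 1
(P <-> (R <-> Q)) || ((R -> R) || P) = 1 || 1 = 1
R || Q = 1 || 1 = 1
R -> (R || Q) = 1 -> 1 = 1
!Q = !1 = 1
!Q <-> P = 1 <-> 0 = 1
(R -> (R || Q)) <-> (!Q <-> P) = 1 <-> 1 = 1
((P <-> (R <-> Q)) || ((R -> R) || P)) -> ((R -> (R || Q)) <-> (!Q <-> P)) = 1 -> 1 = 1
!P = !0 = 2
Q || P = 1 || 0 = 1
!P || (Q || P) = 2 || 1 = 2
R || (!P || (Q || P)) = 1 || 2 = 2
(((P <-> (R <-> Q)) || ((R -> R) || P)) -> ((R -> (R || Q)) <-> (!Q <-> P))) -> (R || (!P || (Q || P))) = 1 -> 2 = 2
!Q = !1 = 1
P -> !Q = 0 -> 1 = 2
!R = !1 = 1
R -> Q = 1 -> 1 = 1
!R || (R -> Q) = 1 || 1 = 1
(P -> !Q) || (!R || (R -> Q)) = 2 || 1 = 2
P -> P = 0 -> 0 = 2
!R = !1 = 1
P -> P = 0 -> 0 = 2
!R || (P -> P) = 1 || 2 = 2
(P -> P) || (!R || (P -> P)) = 2 || 2 = 2
((P -> !Q) || (!R || (R -> Q))) || ((P -> P) || (!R || (P -> P))) = 2 || 2 = 2
((((P <-> (R <-> Q)) || ((R -> R) || P)) -> ((R -> (R || Q)) <-> (!Q <-> P))) -> (R || (!P || (Q || P)))) || (((P -> !Q) || (!R || (R -> Q))) || ((P -> P) || (!R || (P -> P)))) = 2 || 2 = 2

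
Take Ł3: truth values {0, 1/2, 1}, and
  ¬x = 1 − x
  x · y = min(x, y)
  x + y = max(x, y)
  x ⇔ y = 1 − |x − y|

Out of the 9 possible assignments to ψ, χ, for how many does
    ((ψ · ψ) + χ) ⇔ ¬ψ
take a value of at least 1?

3

ψ = 0, χ = 0 ↦ 0  <
ψ = 0, χ = 1/2 ↦ 1/2  <
ψ = 0, χ = 1 ↦ 1  ≥
ψ = 1/2, χ = 0 ↦ 1  ≥
ψ = 1/2, χ = 1/2 ↦ 1  ≥
ψ = 1/2, χ = 1 ↦ 1/2  <
ψ = 1, χ = 0 ↦ 0  <
ψ = 1, χ = 1/2 ↦ 0  <
ψ = 1, χ = 1 ↦ 0  <
So 3 of the 9 assignments meet the threshold.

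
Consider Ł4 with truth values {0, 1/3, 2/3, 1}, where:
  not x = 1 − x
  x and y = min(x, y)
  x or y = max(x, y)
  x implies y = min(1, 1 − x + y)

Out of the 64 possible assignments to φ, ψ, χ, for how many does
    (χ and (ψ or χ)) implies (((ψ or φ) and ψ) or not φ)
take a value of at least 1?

value 1: 50 assignments (counts)
value 2/3: 9 assignments
value 1/3: 4 assignments
value 0: 1 assignment
So 50 of the 64 assignments meet the threshold.

50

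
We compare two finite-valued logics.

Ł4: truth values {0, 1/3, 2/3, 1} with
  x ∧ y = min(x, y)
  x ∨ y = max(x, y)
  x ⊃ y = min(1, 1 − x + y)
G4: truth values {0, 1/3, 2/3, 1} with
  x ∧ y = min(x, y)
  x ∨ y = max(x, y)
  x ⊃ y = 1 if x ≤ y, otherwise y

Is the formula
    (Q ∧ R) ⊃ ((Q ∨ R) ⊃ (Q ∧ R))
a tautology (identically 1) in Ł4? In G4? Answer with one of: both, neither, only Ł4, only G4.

In Ł4: every assignment gives 1 — tautology.
In G4: every assignment gives 1 — tautology.

both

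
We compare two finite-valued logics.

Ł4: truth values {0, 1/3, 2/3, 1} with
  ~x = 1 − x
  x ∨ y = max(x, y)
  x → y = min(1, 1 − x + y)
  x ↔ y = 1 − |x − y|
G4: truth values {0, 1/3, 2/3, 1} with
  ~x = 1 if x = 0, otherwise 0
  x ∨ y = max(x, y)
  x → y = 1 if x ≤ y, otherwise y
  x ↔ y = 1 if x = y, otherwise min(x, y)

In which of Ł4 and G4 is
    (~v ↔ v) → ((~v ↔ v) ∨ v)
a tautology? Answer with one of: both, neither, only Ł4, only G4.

In Ł4: every assignment gives 1 — tautology.
In G4: every assignment gives 1 — tautology.

both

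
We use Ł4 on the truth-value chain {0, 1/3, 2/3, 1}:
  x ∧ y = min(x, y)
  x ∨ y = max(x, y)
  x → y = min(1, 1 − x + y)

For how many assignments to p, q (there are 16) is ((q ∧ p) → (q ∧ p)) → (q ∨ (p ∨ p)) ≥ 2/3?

12

p = 0, q = 0 ↦ 0  <
p = 0, q = 1/3 ↦ 1/3  <
p = 0, q = 2/3 ↦ 2/3  ≥
p = 0, q = 1 ↦ 1  ≥
p = 1/3, q = 0 ↦ 1/3  <
p = 1/3, q = 1/3 ↦ 1/3  <
p = 1/3, q = 2/3 ↦ 2/3  ≥
p = 1/3, q = 1 ↦ 1  ≥
p = 2/3, q = 0 ↦ 2/3  ≥
p = 2/3, q = 1/3 ↦ 2/3  ≥
p = 2/3, q = 2/3 ↦ 2/3  ≥
p = 2/3, q = 1 ↦ 1  ≥
p = 1, q = 0 ↦ 1  ≥
p = 1, q = 1/3 ↦ 1  ≥
p = 1, q = 2/3 ↦ 1  ≥
p = 1, q = 1 ↦ 1  ≥
So 12 of the 16 assignments meet the threshold.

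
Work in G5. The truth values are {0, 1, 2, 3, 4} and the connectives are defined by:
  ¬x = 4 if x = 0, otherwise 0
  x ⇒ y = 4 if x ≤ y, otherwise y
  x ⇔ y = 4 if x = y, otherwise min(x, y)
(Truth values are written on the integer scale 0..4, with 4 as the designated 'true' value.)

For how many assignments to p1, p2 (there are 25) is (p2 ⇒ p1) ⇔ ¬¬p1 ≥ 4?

18

value 4: 18 assignments (counts)
value 3: 1 assignment
value 2: 2 assignments
value 1: 3 assignments
value 0: 1 assignment
So 18 of the 25 assignments meet the threshold.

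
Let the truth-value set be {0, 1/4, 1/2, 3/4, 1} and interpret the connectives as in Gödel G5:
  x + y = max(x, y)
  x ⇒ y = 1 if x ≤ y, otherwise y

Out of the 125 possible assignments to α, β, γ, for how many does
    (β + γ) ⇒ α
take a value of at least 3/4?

64

value 1: 55 assignments (counts)
value 3/4: 9 assignments (counts)
value 1/2: 16 assignments
value 1/4: 21 assignments
value 0: 24 assignments
So 64 of the 125 assignments meet the threshold.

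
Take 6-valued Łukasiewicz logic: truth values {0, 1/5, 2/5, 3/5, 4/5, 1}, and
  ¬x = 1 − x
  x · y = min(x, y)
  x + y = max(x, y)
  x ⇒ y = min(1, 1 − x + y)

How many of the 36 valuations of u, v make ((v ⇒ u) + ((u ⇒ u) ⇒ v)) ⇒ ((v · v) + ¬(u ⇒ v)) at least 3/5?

value 1: 13 assignments (counts)
value 4/5: 6 assignments (counts)
value 3/5: 7 assignments (counts)
value 2/5: 6 assignments
value 1/5: 3 assignments
value 0: 1 assignment
So 26 of the 36 assignments meet the threshold.

26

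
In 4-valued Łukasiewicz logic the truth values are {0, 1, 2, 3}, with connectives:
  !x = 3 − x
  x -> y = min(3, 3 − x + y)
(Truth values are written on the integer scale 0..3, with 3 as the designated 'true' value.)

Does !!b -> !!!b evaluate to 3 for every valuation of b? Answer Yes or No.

No

Counterexample: take b = 2.
!b = !2 = 1
!!b = !1 = 2
!b = !2 = 1
!!b = !1 = 2
!!!b = !2 = 1
!!b -> !!!b = 2 -> 1 = 2
This gives 2 ≠ 3.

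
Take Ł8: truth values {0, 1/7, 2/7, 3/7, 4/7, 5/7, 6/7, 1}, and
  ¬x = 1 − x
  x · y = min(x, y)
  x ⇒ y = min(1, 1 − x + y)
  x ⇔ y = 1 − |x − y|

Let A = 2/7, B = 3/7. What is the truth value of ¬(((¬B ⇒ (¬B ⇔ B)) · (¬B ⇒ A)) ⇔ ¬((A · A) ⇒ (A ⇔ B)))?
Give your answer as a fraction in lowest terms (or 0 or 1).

¬B = ¬3/7 = 4/7
¬B = ¬3/7 = 4/7
¬B ⇔ B = 4/7 ⇔ 3/7 = 6/7
¬B ⇒ (¬B ⇔ B) = 4/7 ⇒ 6/7 = 1
¬B = ¬3/7 = 4/7
¬B ⇒ A = 4/7 ⇒ 2/7 = 5/7
(¬B ⇒ (¬B ⇔ B)) · (¬B ⇒ A) = 1 · 5/7 = 5/7
A · A = 2/7 · 2/7 = 2/7
A ⇔ B = 2/7 ⇔ 3/7 = 6/7
(A · A) ⇒ (A ⇔ B) = 2/7 ⇒ 6/7 = 1
¬((A · A) ⇒ (A ⇔ B)) = ¬1 = 0
((¬B ⇒ (¬B ⇔ B)) · (¬B ⇒ A)) ⇔ ¬((A · A) ⇒ (A ⇔ B)) = 5/7 ⇔ 0 = 2/7
¬(((¬B ⇒ (¬B ⇔ B)) · (¬B ⇒ A)) ⇔ ¬((A · A) ⇒ (A ⇔ B))) = ¬2/7 = 5/7

5/7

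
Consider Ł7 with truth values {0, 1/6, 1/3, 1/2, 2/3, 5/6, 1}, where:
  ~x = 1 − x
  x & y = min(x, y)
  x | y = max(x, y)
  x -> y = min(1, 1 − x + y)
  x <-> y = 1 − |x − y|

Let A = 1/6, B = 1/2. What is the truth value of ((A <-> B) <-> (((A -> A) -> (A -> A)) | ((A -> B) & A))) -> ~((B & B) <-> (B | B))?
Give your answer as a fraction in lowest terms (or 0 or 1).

1/3

A <-> B = 1/6 <-> 1/2 = 2/3
A -> A = 1/6 -> 1/6 = 1
A -> A = 1/6 -> 1/6 = 1
(A -> A) -> (A -> A) = 1 -> 1 = 1
A -> B = 1/6 -> 1/2 = 1
(A -> B) & A = 1 & 1/6 = 1/6
((A -> A) -> (A -> A)) | ((A -> B) & A) = 1 | 1/6 = 1
(A <-> B) <-> (((A -> A) -> (A -> A)) | ((A -> B) & A)) = 2/3 <-> 1 = 2/3
B & B = 1/2 & 1/2 = 1/2
B | B = 1/2 | 1/2 = 1/2
(B & B) <-> (B | B) = 1/2 <-> 1/2 = 1
~((B & B) <-> (B | B)) = ~1 = 0
((A <-> B) <-> (((A -> A) -> (A -> A)) | ((A -> B) & A))) -> ~((B & B) <-> (B | B)) = 2/3 -> 0 = 1/3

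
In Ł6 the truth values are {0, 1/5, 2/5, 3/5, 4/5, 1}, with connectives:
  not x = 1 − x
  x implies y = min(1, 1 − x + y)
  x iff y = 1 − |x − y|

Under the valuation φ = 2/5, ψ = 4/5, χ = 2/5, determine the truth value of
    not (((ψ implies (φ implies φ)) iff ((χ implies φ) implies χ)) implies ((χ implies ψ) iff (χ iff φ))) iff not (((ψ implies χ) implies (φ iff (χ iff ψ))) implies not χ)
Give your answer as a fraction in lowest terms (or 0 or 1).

φ implies φ = 2/5 implies 2/5 = 1
ψ implies (φ implies φ) = 4/5 implies 1 = 1
χ implies φ = 2/5 implies 2/5 = 1
(χ implies φ) implies χ = 1 implies 2/5 = 2/5
(ψ implies (φ implies φ)) iff ((χ implies φ) implies χ) = 1 iff 2/5 = 2/5
χ implies ψ = 2/5 implies 4/5 = 1
χ iff φ = 2/5 iff 2/5 = 1
(χ implies ψ) iff (χ iff φ) = 1 iff 1 = 1
((ψ implies (φ implies φ)) iff ((χ implies φ) implies χ)) implies ((χ implies ψ) iff (χ iff φ)) = 2/5 implies 1 = 1
not (((ψ implies (φ implies φ)) iff ((χ implies φ) implies χ)) implies ((χ implies ψ) iff (χ iff φ))) = not 1 = 0
ψ implies χ = 4/5 implies 2/5 = 3/5
χ iff ψ = 2/5 iff 4/5 = 3/5
φ iff (χ iff ψ) = 2/5 iff 3/5 = 4/5
(ψ implies χ) implies (φ iff (χ iff ψ)) = 3/5 implies 4/5 = 1
not χ = not 2/5 = 3/5
((ψ implies χ) implies (φ iff (χ iff ψ))) implies not χ = 1 implies 3/5 = 3/5
not (((ψ implies χ) implies (φ iff (χ iff ψ))) implies not χ) = not 3/5 = 2/5
not (((ψ implies (φ implies φ)) iff ((χ implies φ) implies χ)) implies ((χ implies ψ) iff (χ iff φ))) iff not (((ψ implies χ) implies (φ iff (χ iff ψ))) implies not χ) = 0 iff 2/5 = 3/5

3/5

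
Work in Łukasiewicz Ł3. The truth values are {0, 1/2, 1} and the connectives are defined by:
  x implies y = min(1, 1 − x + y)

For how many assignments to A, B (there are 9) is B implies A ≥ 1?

A = 0, B = 0 ↦ 1  ≥
A = 0, B = 1/2 ↦ 1/2  <
A = 0, B = 1 ↦ 0  <
A = 1/2, B = 0 ↦ 1  ≥
A = 1/2, B = 1/2 ↦ 1  ≥
A = 1/2, B = 1 ↦ 1/2  <
A = 1, B = 0 ↦ 1  ≥
A = 1, B = 1/2 ↦ 1  ≥
A = 1, B = 1 ↦ 1  ≥
So 6 of the 9 assignments meet the threshold.

6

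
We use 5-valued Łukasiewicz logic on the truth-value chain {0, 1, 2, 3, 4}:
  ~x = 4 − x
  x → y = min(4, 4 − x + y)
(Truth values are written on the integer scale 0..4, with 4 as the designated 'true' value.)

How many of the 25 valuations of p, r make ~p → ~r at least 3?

value 4: 15 assignments (counts)
value 3: 4 assignments (counts)
value 2: 3 assignments
value 1: 2 assignments
value 0: 1 assignment
So 19 of the 25 assignments meet the threshold.

19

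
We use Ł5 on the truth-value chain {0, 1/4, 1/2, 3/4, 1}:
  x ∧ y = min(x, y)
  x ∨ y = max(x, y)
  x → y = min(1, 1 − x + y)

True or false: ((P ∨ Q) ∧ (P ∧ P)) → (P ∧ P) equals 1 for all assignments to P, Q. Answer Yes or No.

Yes

At P = 1/2, Q = 1, for instance:
P ∨ Q = 1/2 ∨ 1 = 1
P ∧ P = 1/2 ∧ 1/2 = 1/2
(P ∨ Q) ∧ (P ∧ P) = 1 ∧ 1/2 = 1/2
((P ∨ Q) ∧ (P ∧ P)) → (P ∧ P) = 1/2 → 1/2 = 1
and checking the remaining 24 assignments likewise gives ≥ 1 in every case.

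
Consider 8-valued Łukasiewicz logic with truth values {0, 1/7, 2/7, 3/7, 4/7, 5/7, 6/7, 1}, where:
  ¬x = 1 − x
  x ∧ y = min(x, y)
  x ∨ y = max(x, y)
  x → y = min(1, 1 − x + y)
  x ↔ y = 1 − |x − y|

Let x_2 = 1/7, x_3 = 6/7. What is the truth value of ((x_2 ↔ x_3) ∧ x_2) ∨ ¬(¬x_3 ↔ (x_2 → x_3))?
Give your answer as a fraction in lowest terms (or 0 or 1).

6/7

x_2 ↔ x_3 = 1/7 ↔ 6/7 = 2/7
(x_2 ↔ x_3) ∧ x_2 = 2/7 ∧ 1/7 = 1/7
¬x_3 = ¬6/7 = 1/7
x_2 → x_3 = 1/7 → 6/7 = 1
¬x_3 ↔ (x_2 → x_3) = 1/7 ↔ 1 = 1/7
¬(¬x_3 ↔ (x_2 → x_3)) = ¬1/7 = 6/7
((x_2 ↔ x_3) ∧ x_2) ∨ ¬(¬x_3 ↔ (x_2 → x_3)) = 1/7 ∨ 6/7 = 6/7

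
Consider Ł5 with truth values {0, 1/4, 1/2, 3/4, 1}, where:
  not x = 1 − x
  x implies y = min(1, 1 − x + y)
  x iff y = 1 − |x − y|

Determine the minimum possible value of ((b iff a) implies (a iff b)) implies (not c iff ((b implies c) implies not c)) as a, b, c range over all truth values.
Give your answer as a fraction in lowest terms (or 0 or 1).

Take a = 0, b = 1, c = 1/2:
b iff a = 1 iff 0 = 0
a iff b = 0 iff 1 = 0
(b iff a) implies (a iff b) = 0 implies 0 = 1
not c = not 1/2 = 1/2
b implies c = 1 implies 1/2 = 1/2
not c = not 1/2 = 1/2
(b implies c) implies not c = 1/2 implies 1/2 = 1
not c iff ((b implies c) implies not c) = 1/2 iff 1 = 1/2
((b iff a) implies (a iff b)) implies (not c iff ((b implies c) implies not c)) = 1 implies 1/2 = 1/2
No assignment yields a value below 1/2, so this is the minimum.

1/2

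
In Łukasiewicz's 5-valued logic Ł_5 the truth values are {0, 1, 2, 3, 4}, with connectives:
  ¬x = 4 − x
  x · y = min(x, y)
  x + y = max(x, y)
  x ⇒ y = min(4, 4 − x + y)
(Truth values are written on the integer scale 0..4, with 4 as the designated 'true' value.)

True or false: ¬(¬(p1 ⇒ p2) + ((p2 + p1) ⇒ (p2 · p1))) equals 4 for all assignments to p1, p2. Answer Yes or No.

No

Counterexample: take p1 = 0, p2 = 0.
p1 ⇒ p2 = 0 ⇒ 0 = 4
¬(p1 ⇒ p2) = ¬4 = 0
p2 + p1 = 0 + 0 = 0
p2 · p1 = 0 · 0 = 0
(p2 + p1) ⇒ (p2 · p1) = 0 ⇒ 0 = 4
¬(p1 ⇒ p2) + ((p2 + p1) ⇒ (p2 · p1)) = 0 + 4 = 4
¬(¬(p1 ⇒ p2) + ((p2 + p1) ⇒ (p2 · p1))) = ¬4 = 0
This gives 0 ≠ 4.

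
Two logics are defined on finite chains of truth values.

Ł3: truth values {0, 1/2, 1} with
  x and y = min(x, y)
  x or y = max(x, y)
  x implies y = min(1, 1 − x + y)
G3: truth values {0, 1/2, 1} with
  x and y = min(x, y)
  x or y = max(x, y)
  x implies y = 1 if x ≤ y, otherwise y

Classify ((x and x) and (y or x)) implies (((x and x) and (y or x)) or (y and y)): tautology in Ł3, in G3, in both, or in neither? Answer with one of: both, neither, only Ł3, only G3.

both

In Ł3: every assignment gives 1 — tautology.
In G3: every assignment gives 1 — tautology.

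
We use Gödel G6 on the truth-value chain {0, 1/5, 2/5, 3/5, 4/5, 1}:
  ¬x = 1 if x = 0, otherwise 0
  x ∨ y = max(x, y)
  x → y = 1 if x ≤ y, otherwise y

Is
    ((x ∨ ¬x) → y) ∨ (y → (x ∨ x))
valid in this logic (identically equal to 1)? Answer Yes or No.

Counterexample: take x = 0, y = 1/5.
¬x = ¬0 = 1
x ∨ ¬x = 0 ∨ 1 = 1
(x ∨ ¬x) → y = 1 → 1/5 = 1/5
x ∨ x = 0 ∨ 0 = 0
y → (x ∨ x) = 1/5 → 0 = 0
((x ∨ ¬x) → y) ∨ (y → (x ∨ x)) = 1/5 ∨ 0 = 1/5
This gives 1/5 ≠ 1.

No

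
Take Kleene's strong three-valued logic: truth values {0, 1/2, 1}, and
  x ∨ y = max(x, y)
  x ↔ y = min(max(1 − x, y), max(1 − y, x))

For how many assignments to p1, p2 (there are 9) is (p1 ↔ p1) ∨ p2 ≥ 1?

p1 = 0, p2 = 0 ↦ 1  ≥
p1 = 0, p2 = 1/2 ↦ 1  ≥
p1 = 0, p2 = 1 ↦ 1  ≥
p1 = 1/2, p2 = 0 ↦ 1/2  <
p1 = 1/2, p2 = 1/2 ↦ 1/2  <
p1 = 1/2, p2 = 1 ↦ 1  ≥
p1 = 1, p2 = 0 ↦ 1  ≥
p1 = 1, p2 = 1/2 ↦ 1  ≥
p1 = 1, p2 = 1 ↦ 1  ≥
So 7 of the 9 assignments meet the threshold.

7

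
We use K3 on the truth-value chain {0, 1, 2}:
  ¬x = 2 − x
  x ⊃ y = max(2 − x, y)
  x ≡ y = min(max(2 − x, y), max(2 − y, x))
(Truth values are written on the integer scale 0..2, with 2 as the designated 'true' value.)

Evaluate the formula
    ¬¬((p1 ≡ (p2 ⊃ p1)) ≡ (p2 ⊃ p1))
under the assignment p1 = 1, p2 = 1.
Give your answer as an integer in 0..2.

1

p2 ⊃ p1 = 1 ⊃ 1 = 1
p1 ≡ (p2 ⊃ p1) = 1 ≡ 1 = 1
p2 ⊃ p1 = 1 ⊃ 1 = 1
(p1 ≡ (p2 ⊃ p1)) ≡ (p2 ⊃ p1) = 1 ≡ 1 = 1
¬((p1 ≡ (p2 ⊃ p1)) ≡ (p2 ⊃ p1)) = ¬1 = 1
¬¬((p1 ≡ (p2 ⊃ p1)) ≡ (p2 ⊃ p1)) = ¬1 = 1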